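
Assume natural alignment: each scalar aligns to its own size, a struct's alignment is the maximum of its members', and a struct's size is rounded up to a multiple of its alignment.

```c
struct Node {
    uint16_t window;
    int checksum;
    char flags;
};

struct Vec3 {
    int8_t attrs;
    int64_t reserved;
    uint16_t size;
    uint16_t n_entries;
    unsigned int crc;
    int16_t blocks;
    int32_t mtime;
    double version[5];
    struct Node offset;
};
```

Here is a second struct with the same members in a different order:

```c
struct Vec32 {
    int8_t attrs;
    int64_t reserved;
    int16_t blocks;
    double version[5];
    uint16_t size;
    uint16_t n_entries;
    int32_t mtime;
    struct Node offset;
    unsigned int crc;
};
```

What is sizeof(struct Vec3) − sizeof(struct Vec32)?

0

Node: window at 0 (size 2, align 2) → ends 2; pad 2 to align 4 for checksum; checksum at 4 (size 4, align 4) → ends 8; flags at 8 (size 1, align 1) → ends 9; tail pad 3 to reach multiple of 4; total 12 bytes, alignment 4
attrs at 0 (size 1, align 1) → ends 1
pad 7 to align 8 for reserved
reserved at 8 (size 8, align 8) → ends 16
size at 16 (size 2, align 2) → ends 18
n_entries at 18 (size 2, align 2) → ends 20
crc at 20 (size 4, align 4) → ends 24
blocks at 24 (size 2, align 2) → ends 26
pad 2 to align 4 for mtime
mtime at 28 (size 4, align 4) → ends 32
version at 32 (size 40, align 8) → ends 72
offset at 72 (size 12, align 4) → ends 84
tail pad 4 to reach multiple of 8
total 88 bytes, alignment 8
— Vec32 —
attrs at 0 (size 1, align 1) → ends 1
pad 7 to align 8 for reserved
reserved at 8 (size 8, align 8) → ends 16
blocks at 16 (size 2, align 2) → ends 18
pad 6 to align 8 for version
version at 24 (size 40, align 8) → ends 64
size at 64 (size 2, align 2) → ends 66
n_entries at 66 (size 2, align 2) → ends 68
mtime at 68 (size 4, align 4) → ends 72
offset at 72 (size 12, align 4) → ends 84
crc at 84 (size 4, align 4) → ends 88
total 88 bytes, alignment 8
88 − 88 = 0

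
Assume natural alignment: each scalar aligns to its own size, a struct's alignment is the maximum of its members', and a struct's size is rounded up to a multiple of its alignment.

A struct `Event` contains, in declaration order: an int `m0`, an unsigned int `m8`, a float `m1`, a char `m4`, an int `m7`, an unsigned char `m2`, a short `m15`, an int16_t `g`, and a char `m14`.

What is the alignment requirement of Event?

4

member alignments: m0=4, m8=4, m1=4, m4=1, m7=4, m2=1, m15=2, g=2, m14=1
max = 4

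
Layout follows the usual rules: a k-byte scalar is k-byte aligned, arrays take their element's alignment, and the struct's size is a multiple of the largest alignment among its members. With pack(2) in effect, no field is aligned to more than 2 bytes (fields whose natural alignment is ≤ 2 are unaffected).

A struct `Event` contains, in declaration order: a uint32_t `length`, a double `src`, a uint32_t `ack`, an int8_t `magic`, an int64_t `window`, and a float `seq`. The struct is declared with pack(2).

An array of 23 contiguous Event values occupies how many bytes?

690

length at 0 (size 4, align 2) → ends 4
src at 4 (size 8, align 2) → ends 12
ack at 12 (size 4, align 2) → ends 16
magic at 16 (size 1, align 1) → ends 17
pad 1 to align 2 for window
window at 18 (size 8, align 2) → ends 26
seq at 26 (size 4, align 2) → ends 30
total 30 bytes, alignment 2
array of 23: 23 × 30 = 690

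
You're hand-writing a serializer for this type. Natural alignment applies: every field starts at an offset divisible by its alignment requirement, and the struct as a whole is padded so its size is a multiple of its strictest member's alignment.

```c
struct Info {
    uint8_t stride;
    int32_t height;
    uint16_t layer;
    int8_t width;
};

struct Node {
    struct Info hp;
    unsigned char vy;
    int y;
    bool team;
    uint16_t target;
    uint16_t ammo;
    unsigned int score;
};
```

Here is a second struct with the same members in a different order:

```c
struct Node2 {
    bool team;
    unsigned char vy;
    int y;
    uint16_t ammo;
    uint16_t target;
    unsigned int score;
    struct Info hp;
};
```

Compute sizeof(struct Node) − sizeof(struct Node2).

Info: 0..1  stride  (1B, 1-aligned); 1..4  -- padding (3B); 4..8  height  (4B, 4-aligned); 8..10  layer  (2B, 2-aligned); 10..11  width  (1B, 1-aligned); 11..12  -- tail padding (1B); sizeof = 12, alignof = 4
0..12  hp  (12B, 4-aligned)
12..13  vy  (1B, 1-aligned)
13..16  -- padding (3B)
16..20  y  (4B, 4-aligned)
20..21  team  (1B, 1-aligned)
21..22  -- padding (1B)
22..24  target  (2B, 2-aligned)
24..26  ammo  (2B, 2-aligned)
26..28  -- padding (2B)
28..32  score  (4B, 4-aligned)
sizeof = 32, alignof = 4
— Node2 —
0..1  team  (1B, 1-aligned)
1..2  vy  (1B, 1-aligned)
2..4  -- padding (2B)
4..8  y  (4B, 4-aligned)
8..10  ammo  (2B, 2-aligned)
10..12  target  (2B, 2-aligned)
12..16  score  (4B, 4-aligned)
16..28  hp  (12B, 4-aligned)
sizeof = 28, alignof = 4
32 − 28 = 4

4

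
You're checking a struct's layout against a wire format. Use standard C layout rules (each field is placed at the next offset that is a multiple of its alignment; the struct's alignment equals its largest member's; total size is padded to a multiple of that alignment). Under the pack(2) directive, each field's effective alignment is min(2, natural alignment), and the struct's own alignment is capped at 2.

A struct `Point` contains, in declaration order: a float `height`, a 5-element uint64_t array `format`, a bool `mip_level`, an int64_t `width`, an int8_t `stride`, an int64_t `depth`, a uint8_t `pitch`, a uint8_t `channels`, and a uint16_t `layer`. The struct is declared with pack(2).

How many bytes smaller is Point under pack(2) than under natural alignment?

20

natural layout:
  0..4  height  (4B, 4-aligned)
  4..8  -- padding (4B)
  8..48  format  (40B, 8-aligned)
  48..49  mip_level  (1B, 1-aligned)
  49..56  -- padding (7B)
  56..64  width  (8B, 8-aligned)
  64..65  stride  (1B, 1-aligned)
  65..72  -- padding (7B)
  72..80  depth  (8B, 8-aligned)
  80..81  pitch  (1B, 1-aligned)
  81..82  channels  (1B, 1-aligned)
  82..84  layer  (2B, 2-aligned)
  84..88  -- tail padding (4B)
  sizeof = 88, alignof = 8
packed(2) layout:
  0..4  height  (4B, 2-aligned)
  4..44  format  (40B, 2-aligned)
  44..45  mip_level  (1B, 1-aligned)
  45..46  -- padding (1B)
  46..54  width  (8B, 2-aligned)
  54..55  stride  (1B, 1-aligned)
  55..56  -- padding (1B)
  56..64  depth  (8B, 2-aligned)
  64..65  pitch  (1B, 1-aligned)
  65..66  channels  (1B, 1-aligned)
  66..68  layer  (2B, 2-aligned)
  sizeof = 68, alignof = 2
88 − 68 = 20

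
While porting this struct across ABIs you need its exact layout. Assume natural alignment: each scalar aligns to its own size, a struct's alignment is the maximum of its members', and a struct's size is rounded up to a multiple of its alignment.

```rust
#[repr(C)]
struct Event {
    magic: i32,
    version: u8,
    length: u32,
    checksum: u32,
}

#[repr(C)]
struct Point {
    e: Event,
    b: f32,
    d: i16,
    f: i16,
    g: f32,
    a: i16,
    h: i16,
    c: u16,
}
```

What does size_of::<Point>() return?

Event: @0: magic [4B, align 4] → 4; @4: version [1B, align 1] → 5; +3 pad (align 4); @8: length [4B, align 4] → 12; @12: checksum [4B, align 4] → 16; size 16, align 4
@0: e [16B, align 4] → 16
@16: b [4B, align 4] → 20
@20: d [2B, align 2] → 22
@22: f [2B, align 2] → 24
@24: g [4B, align 4] → 28
@28: a [2B, align 2] → 30
@30: h [2B, align 2] → 32
@32: c [2B, align 2] → 34
+2 tail pad (align 4)
size 36, align 4

36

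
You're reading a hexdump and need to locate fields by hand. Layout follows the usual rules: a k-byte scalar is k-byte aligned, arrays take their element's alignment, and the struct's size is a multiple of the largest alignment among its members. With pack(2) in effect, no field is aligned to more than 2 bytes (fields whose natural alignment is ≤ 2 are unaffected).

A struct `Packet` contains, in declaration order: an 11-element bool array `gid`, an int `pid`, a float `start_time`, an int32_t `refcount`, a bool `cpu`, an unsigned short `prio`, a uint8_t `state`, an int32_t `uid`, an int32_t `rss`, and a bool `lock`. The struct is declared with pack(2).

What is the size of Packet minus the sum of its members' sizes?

4

gid at 0 (size 11, align 1) → ends 11
pad 1 to align 2 for pid
pid at 12 (size 4, align 2) → ends 16
start_time at 16 (size 4, align 2) → ends 20
refcount at 20 (size 4, align 2) → ends 24
cpu at 24 (size 1, align 1) → ends 25
pad 1 to align 2 for prio
prio at 26 (size 2, align 2) → ends 28
state at 28 (size 1, align 1) → ends 29
pad 1 to align 2 for uid
uid at 30 (size 4, align 2) → ends 34
rss at 34 (size 4, align 2) → ends 38
lock at 38 (size 1, align 1) → ends 39
tail pad 1 to reach multiple of 2
total 40 bytes, alignment 2
data bytes 36, size 40 → padding 4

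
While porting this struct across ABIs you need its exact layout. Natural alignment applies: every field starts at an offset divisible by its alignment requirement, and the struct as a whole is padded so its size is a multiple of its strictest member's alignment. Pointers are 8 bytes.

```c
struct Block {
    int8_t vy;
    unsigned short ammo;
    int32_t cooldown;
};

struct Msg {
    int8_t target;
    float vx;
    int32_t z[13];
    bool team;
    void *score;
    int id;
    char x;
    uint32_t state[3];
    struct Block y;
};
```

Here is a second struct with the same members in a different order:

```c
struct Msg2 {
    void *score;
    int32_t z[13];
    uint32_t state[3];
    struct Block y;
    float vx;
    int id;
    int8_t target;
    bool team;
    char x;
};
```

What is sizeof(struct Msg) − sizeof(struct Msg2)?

Block: vy at 0 (size 1, align 1) → ends 1; pad 1 to align 2 for ammo; ammo at 2 (size 2, align 2) → ends 4; cooldown at 4 (size 4, align 4) → ends 8; total 8 bytes, alignment 4
target at 0 (size 1, align 1) → ends 1
pad 3 to align 4 for vx
vx at 4 (size 4, align 4) → ends 8
z at 8 (size 52, align 4) → ends 60
team at 60 (size 1, align 1) → ends 61
pad 3 to align 8 for score
score at 64 (size 8, align 8) → ends 72
id at 72 (size 4, align 4) → ends 76
x at 76 (size 1, align 1) → ends 77
pad 3 to align 4 for state
state at 80 (size 12, align 4) → ends 92
y at 92 (size 8, align 4) → ends 100
tail pad 4 to reach multiple of 8
total 104 bytes, alignment 8
— Msg2 —
score at 0 (size 8, align 8) → ends 8
z at 8 (size 52, align 4) → ends 60
state at 60 (size 12, align 4) → ends 72
y at 72 (size 8, align 4) → ends 80
vx at 80 (size 4, align 4) → ends 84
id at 84 (size 4, align 4) → ends 88
target at 88 (size 1, align 1) → ends 89
team at 89 (size 1, align 1) → ends 90
x at 90 (size 1, align 1) → ends 91
tail pad 5 to reach multiple of 8
total 96 bytes, alignment 8
104 − 96 = 8

8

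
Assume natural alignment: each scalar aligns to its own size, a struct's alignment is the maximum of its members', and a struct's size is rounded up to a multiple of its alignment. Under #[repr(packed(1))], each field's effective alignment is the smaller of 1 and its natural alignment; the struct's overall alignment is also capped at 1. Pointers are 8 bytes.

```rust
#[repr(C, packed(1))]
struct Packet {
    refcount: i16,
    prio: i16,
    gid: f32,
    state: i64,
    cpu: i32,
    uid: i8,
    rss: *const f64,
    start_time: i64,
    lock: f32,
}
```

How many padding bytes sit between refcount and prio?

@0: refcount [2B, align 1] → 2
@2: prio [2B, align 1] → 4

0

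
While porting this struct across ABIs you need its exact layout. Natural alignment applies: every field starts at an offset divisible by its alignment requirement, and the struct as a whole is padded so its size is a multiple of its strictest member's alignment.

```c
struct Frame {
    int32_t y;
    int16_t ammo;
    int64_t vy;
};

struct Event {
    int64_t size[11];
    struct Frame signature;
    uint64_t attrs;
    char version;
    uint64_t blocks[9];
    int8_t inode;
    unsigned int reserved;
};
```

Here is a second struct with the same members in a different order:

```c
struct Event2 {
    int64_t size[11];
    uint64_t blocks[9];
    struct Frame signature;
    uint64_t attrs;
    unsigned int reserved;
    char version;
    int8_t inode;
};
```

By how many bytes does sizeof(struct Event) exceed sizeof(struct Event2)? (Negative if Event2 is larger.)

8

Frame: 0..4  y  (4B, 4-aligned); 4..6  ammo  (2B, 2-aligned); 6..8  -- padding (2B); 8..16  vy  (8B, 8-aligned); sizeof = 16, alignof = 8
0..88  size  (88B, 8-aligned)
88..104  signature  (16B, 8-aligned)
104..112  attrs  (8B, 8-aligned)
112..113  version  (1B, 1-aligned)
113..120  -- padding (7B)
120..192  blocks  (72B, 8-aligned)
192..193  inode  (1B, 1-aligned)
193..196  -- padding (3B)
196..200  reserved  (4B, 4-aligned)
sizeof = 200, alignof = 8
— Event2 —
0..88  size  (88B, 8-aligned)
88..160  blocks  (72B, 8-aligned)
160..176  signature  (16B, 8-aligned)
176..184  attrs  (8B, 8-aligned)
184..188  reserved  (4B, 4-aligned)
188..189  version  (1B, 1-aligned)
189..190  inode  (1B, 1-aligned)
190..192  -- tail padding (2B)
sizeof = 192, alignof = 8
200 − 192 = 8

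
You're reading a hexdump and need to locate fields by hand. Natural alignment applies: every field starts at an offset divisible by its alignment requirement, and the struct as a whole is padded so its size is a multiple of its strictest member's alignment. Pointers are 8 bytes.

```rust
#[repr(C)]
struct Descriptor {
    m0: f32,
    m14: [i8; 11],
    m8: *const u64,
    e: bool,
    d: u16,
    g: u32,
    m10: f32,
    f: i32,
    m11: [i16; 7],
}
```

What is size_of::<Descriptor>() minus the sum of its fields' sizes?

m0 at 0 (size 4, align 4) → ends 4
m14 at 4 (size 11, align 1) → ends 15
pad 1 to align 8 for m8
m8 at 16 (size 8, align 8) → ends 24
e at 24 (size 1, align 1) → ends 25
pad 1 to align 2 for d
d at 26 (size 2, align 2) → ends 28
g at 28 (size 4, align 4) → ends 32
m10 at 32 (size 4, align 4) → ends 36
f at 36 (size 4, align 4) → ends 40
m11 at 40 (size 14, align 2) → ends 54
tail pad 2 to reach multiple of 8
total 56 bytes, alignment 8
data bytes 52, size 56 → padding 4

4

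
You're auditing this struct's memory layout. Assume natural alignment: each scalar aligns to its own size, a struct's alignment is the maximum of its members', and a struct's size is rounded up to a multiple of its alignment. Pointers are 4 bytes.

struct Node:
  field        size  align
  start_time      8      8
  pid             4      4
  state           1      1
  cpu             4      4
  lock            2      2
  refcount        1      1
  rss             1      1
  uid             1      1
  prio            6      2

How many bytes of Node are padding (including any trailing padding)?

4

0..8  start_time  (8B, 8-aligned)
8..12  pid  (4B, 4-aligned)
12..13  state  (1B, 1-aligned)
13..16  -- padding (3B)
16..20  cpu  (4B, 4-aligned)
20..22  lock  (2B, 2-aligned)
22..23  refcount  (1B, 1-aligned)
23..24  rss  (1B, 1-aligned)
24..25  uid  (1B, 1-aligned)
25..26  -- padding (1B)
26..32  prio  (6B, 2-aligned)
sizeof = 32, alignof = 8
data bytes 28, size 32 → padding 4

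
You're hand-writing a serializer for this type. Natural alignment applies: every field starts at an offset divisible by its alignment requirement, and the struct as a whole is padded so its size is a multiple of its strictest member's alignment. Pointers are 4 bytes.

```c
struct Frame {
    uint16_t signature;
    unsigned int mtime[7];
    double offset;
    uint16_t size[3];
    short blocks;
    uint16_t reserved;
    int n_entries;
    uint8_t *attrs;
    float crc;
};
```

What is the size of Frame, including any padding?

@0: signature [2B, align 2] → 2
+2 pad (align 4)
@4: mtime [28B, align 4] → 32
@32: offset [8B, align 8] → 40
@40: size [6B, align 2] → 46
@46: blocks [2B, align 2] → 48
@48: reserved [2B, align 2] → 50
+2 pad (align 4)
@52: n_entries [4B, align 4] → 56
@56: attrs [4B, align 4] → 60
@60: crc [4B, align 4] → 64
size 64, align 8

64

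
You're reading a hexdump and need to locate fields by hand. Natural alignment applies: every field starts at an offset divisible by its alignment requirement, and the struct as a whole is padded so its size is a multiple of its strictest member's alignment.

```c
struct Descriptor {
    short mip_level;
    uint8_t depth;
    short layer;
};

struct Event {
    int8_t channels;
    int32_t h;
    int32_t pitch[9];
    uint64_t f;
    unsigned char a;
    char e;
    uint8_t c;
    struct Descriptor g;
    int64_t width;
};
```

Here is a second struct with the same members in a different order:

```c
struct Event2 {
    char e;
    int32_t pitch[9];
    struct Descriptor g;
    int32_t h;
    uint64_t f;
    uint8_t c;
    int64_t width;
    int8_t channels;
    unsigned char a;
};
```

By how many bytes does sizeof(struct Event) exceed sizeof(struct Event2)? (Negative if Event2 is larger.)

Descriptor: @0: mip_level [2B, align 2] → 2; @2: depth [1B, align 1] → 3; +1 pad (align 2); @4: layer [2B, align 2] → 6; size 6, align 2
@0: channels [1B, align 1] → 1
+3 pad (align 4)
@4: h [4B, align 4] → 8
@8: pitch [36B, align 4] → 44
+4 pad (align 8)
@48: f [8B, align 8] → 56
@56: a [1B, align 1] → 57
@57: e [1B, align 1] → 58
@58: c [1B, align 1] → 59
+1 pad (align 2)
@60: g [6B, align 2] → 66
+6 pad (align 8)
@72: width [8B, align 8] → 80
size 80, align 8
— Event2 —
@0: e [1B, align 1] → 1
+3 pad (align 4)
@4: pitch [36B, align 4] → 40
@40: g [6B, align 2] → 46
+2 pad (align 4)
@48: h [4B, align 4] → 52
+4 pad (align 8)
@56: f [8B, align 8] → 64
@64: c [1B, align 1] → 65
+7 pad (align 8)
@72: width [8B, align 8] → 80
@80: channels [1B, align 1] → 81
@81: a [1B, align 1] → 82
+6 tail pad (align 8)
size 88, align 8
80 − 88 = -8

-8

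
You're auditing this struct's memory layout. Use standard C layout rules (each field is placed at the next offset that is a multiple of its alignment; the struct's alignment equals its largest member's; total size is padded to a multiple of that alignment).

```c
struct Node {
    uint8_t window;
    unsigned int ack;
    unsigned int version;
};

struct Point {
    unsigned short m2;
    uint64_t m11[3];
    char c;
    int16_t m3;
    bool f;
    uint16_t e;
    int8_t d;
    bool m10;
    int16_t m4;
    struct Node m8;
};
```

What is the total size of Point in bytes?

56 bytes

Node: 0..1  window  (1B, 1-aligned); 1..4  -- padding (3B); 4..8  ack  (4B, 4-aligned); 8..12  version  (4B, 4-aligned); sizeof = 12, alignof = 4
0..2  m2  (2B, 2-aligned)
2..8  -- padding (6B)
8..32  m11  (24B, 8-aligned)
32..33  c  (1B, 1-aligned)
33..34  -- padding (1B)
34..36  m3  (2B, 2-aligned)
36..37  f  (1B, 1-aligned)
37..38  -- padding (1B)
38..40  e  (2B, 2-aligned)
40..41  d  (1B, 1-aligned)
41..42  m10  (1B, 1-aligned)
42..44  m4  (2B, 2-aligned)
44..56  m8  (12B, 4-aligned)
sizeof = 56, alignof = 8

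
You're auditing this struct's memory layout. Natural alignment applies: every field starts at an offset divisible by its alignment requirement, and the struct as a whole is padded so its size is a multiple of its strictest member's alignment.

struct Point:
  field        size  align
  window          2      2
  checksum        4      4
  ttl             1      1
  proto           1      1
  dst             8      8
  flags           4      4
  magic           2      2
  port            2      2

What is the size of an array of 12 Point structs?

384

@0: window [2B, align 2] → 2
+2 pad (align 4)
@4: checksum [4B, align 4] → 8
@8: ttl [1B, align 1] → 9
@9: proto [1B, align 1] → 10
+6 pad (align 8)
@16: dst [8B, align 8] → 24
@24: flags [4B, align 4] → 28
@28: magic [2B, align 2] → 30
@30: port [2B, align 2] → 32
size 32, align 8
array of 12: 12 × 32 = 384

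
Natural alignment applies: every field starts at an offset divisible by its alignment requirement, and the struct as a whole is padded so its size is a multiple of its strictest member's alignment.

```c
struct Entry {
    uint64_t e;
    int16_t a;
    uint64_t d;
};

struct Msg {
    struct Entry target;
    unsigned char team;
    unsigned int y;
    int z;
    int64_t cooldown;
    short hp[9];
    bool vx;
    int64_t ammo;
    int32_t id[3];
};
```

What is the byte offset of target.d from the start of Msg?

16

Entry: 0..8  e  (8B, 8-aligned); 8..10  a  (2B, 2-aligned); 10..16  -- padding (6B); 16..24  d  (8B, 8-aligned); sizeof = 24, alignof = 8
0..24  target  (24B, 8-aligned)
within Entry: d at 16
0 + 16 = 16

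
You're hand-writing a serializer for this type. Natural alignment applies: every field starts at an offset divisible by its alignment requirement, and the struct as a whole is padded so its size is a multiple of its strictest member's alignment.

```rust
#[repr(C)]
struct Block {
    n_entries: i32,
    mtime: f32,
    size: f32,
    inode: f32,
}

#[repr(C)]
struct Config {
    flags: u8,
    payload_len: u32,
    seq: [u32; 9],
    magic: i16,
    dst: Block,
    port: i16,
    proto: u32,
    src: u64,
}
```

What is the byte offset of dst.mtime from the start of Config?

52

Block: @0: n_entries [4B, align 4] → 4; @4: mtime [4B, align 4] → 8; @8: size [4B, align 4] → 12; @12: inode [4B, align 4] → 16; size 16, align 4
@0: flags [1B, align 1] → 1
+3 pad (align 4)
@4: payload_len [4B, align 4] → 8
@8: seq [36B, align 4] → 44
@44: magic [2B, align 2] → 46
+2 pad (align 4)
@48: dst [16B, align 4] → 64
within Block: mtime at 4
48 + 4 = 52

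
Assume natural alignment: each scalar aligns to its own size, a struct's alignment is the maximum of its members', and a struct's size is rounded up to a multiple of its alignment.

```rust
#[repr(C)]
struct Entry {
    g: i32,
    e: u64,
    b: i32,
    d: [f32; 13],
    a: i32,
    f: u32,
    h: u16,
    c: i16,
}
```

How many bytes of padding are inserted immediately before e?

0..4  g  (4B, 4-aligned)
4..8  -- padding (4B)
8..16  e  (8B, 8-aligned)

4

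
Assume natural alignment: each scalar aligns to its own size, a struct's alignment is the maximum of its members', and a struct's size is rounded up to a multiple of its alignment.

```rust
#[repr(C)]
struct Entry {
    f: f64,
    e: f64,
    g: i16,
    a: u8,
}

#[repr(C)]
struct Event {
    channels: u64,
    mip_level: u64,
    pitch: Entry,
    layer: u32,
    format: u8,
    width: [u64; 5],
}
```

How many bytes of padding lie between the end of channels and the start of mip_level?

Entry: 0..8  f  (8B, 8-aligned); 8..16  e  (8B, 8-aligned); 16..18  g  (2B, 2-aligned); 18..19  a  (1B, 1-aligned); 19..24  -- tail padding (5B); sizeof = 24, alignof = 8
0..8  channels  (8B, 8-aligned)
8..16  mip_level  (8B, 8-aligned)

0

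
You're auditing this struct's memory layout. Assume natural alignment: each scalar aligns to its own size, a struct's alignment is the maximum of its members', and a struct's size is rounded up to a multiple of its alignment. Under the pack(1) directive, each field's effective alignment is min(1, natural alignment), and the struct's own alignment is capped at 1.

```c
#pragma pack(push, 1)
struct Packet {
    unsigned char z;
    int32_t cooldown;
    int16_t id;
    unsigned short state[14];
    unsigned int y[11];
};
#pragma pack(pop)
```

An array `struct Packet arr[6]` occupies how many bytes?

0..1  z  (1B, 1-aligned)
1..5  cooldown  (4B, 1-aligned)
5..7  id  (2B, 1-aligned)
7..35  state  (28B, 1-aligned)
35..79  y  (44B, 1-aligned)
sizeof = 79, alignof = 1
array of 6: 6 × 79 = 474

474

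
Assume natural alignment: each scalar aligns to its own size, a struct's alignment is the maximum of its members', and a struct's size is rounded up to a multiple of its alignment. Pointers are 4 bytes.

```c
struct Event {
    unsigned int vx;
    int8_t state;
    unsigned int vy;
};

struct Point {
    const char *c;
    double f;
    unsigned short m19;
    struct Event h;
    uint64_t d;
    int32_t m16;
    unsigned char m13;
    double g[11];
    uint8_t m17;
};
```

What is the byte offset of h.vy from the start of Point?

28

Event: 0..4  vx  (4B, 4-aligned); 4..5  state  (1B, 1-aligned); 5..8  -- padding (3B); 8..12  vy  (4B, 4-aligned); sizeof = 12, alignof = 4
0..4  c  (4B, 4-aligned)
4..8  -- padding (4B)
8..16  f  (8B, 8-aligned)
16..18  m19  (2B, 2-aligned)
18..20  -- padding (2B)
20..32  h  (12B, 4-aligned)
within Event: vy at 8
20 + 8 = 28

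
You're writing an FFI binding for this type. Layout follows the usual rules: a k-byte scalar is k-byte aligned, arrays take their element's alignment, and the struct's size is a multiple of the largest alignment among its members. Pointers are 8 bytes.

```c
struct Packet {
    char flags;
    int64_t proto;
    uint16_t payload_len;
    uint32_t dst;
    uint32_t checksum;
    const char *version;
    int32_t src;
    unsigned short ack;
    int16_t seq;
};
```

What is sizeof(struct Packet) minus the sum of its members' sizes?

13

0..1  flags  (1B, 1-aligned)
1..8  -- padding (7B)
8..16  proto  (8B, 8-aligned)
16..18  payload_len  (2B, 2-aligned)
18..20  -- padding (2B)
20..24  dst  (4B, 4-aligned)
24..28  checksum  (4B, 4-aligned)
28..32  -- padding (4B)
32..40  version  (8B, 8-aligned)
40..44  src  (4B, 4-aligned)
44..46  ack  (2B, 2-aligned)
46..48  seq  (2B, 2-aligned)
sizeof = 48, alignof = 8
data bytes 35, size 48 → padding 13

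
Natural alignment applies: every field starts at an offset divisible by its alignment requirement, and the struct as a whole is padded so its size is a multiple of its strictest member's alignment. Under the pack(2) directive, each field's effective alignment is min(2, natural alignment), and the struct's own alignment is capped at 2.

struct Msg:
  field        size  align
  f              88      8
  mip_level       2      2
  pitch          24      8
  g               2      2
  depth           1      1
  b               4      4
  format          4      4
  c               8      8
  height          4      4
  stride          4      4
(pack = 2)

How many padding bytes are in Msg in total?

@0: f [88B, align 2] → 88
@88: mip_level [2B, align 2] → 90
@90: pitch [24B, align 2] → 114
@114: g [2B, align 2] → 116
@116: depth [1B, align 1] → 117
+1 pad (align 2)
@118: b [4B, align 2] → 122
@122: format [4B, align 2] → 126
@126: c [8B, align 2] → 134
@134: height [4B, align 2] → 138
@138: stride [4B, align 2] → 142
size 142, align 2
data bytes 141, size 142 → padding 1

1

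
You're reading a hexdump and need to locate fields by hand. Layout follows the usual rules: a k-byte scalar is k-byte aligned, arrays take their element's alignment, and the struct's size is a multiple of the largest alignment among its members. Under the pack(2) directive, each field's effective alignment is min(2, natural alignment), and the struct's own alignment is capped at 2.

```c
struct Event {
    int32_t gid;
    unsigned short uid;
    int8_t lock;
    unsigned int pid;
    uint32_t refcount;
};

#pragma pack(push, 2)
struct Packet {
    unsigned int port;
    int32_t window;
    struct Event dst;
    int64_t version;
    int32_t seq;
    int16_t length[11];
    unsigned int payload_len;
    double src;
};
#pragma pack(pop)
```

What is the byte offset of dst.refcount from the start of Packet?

Event: 0..4  gid  (4B, 4-aligned); 4..6  uid  (2B, 2-aligned); 6..7  lock  (1B, 1-aligned); 7..8  -- padding (1B); 8..12  pid  (4B, 4-aligned); 12..16  refcount  (4B, 4-aligned); sizeof = 16, alignof = 4
0..4  port  (4B, 2-aligned)
4..8  window  (4B, 2-aligned)
8..24  dst  (16B, 2-aligned)
within Event: refcount at 12
8 + 12 = 20

20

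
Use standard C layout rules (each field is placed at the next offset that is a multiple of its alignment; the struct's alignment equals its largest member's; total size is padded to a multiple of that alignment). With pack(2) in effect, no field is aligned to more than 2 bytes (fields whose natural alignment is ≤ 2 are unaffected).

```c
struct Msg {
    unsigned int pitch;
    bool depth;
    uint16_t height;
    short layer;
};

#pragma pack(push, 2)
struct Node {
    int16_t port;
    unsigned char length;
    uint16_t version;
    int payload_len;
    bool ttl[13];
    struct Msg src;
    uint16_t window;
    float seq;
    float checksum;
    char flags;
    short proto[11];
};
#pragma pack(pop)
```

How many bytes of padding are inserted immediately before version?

1

Msg: pitch at 0 (size 4, align 4) → ends 4; depth at 4 (size 1, align 1) → ends 5; pad 1 to align 2 for height; height at 6 (size 2, align 2) → ends 8; layer at 8 (size 2, align 2) → ends 10; tail pad 2 to reach multiple of 4; total 12 bytes, alignment 4
port at 0 (size 2, align 2) → ends 2
length at 2 (size 1, align 1) → ends 3
pad 1 to align 2 for version
version at 4 (size 2, align 2) → ends 6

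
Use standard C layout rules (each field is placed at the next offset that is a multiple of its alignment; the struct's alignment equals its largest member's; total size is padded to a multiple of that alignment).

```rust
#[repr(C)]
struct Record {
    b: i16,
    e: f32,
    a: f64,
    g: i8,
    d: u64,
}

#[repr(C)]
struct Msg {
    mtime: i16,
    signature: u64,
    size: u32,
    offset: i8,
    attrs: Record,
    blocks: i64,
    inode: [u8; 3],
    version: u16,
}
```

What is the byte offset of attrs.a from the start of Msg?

Record: @0: b [2B, align 2] → 2; +2 pad (align 4); @4: e [4B, align 4] → 8; @8: a [8B, align 8] → 16; @16: g [1B, align 1] → 17; +7 pad (align 8); @24: d [8B, align 8] → 32; size 32, align 8
@0: mtime [2B, align 2] → 2
+6 pad (align 8)
@8: signature [8B, align 8] → 16
@16: size [4B, align 4] → 20
@20: offset [1B, align 1] → 21
+3 pad (align 8)
@24: attrs [32B, align 8] → 56
within Record: a at 8
24 + 8 = 32

32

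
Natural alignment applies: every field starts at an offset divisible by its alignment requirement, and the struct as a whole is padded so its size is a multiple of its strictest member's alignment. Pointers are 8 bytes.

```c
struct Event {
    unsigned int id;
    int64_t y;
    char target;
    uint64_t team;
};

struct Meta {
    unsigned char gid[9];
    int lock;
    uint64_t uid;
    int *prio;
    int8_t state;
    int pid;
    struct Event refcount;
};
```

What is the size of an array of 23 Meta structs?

Event: id at 0 (size 4, align 4) → ends 4; pad 4 to align 8 for y; y at 8 (size 8, align 8) → ends 16; target at 16 (size 1, align 1) → ends 17; pad 7 to align 8 for team; team at 24 (size 8, align 8) → ends 32; total 32 bytes, alignment 8
gid at 0 (size 9, align 1) → ends 9
pad 3 to align 4 for lock
lock at 12 (size 4, align 4) → ends 16
uid at 16 (size 8, align 8) → ends 24
prio at 24 (size 8, align 8) → ends 32
state at 32 (size 1, align 1) → ends 33
pad 3 to align 4 for pid
pid at 36 (size 4, align 4) → ends 40
refcount at 40 (size 32, align 8) → ends 72
total 72 bytes, alignment 8
array of 23: 23 × 72 = 1656

1656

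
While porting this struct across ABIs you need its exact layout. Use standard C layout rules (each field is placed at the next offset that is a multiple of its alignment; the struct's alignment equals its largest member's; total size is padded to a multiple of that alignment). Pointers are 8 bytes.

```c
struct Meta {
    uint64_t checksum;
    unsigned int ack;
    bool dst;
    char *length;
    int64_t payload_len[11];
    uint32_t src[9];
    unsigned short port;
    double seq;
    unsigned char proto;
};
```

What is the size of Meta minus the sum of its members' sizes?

12

@0: checksum [8B, align 8] → 8
@8: ack [4B, align 4] → 12
@12: dst [1B, align 1] → 13
+3 pad (align 8)
@16: length [8B, align 8] → 24
@24: payload_len [88B, align 8] → 112
@112: src [36B, align 4] → 148
@148: port [2B, align 2] → 150
+2 pad (align 8)
@152: seq [8B, align 8] → 160
@160: proto [1B, align 1] → 161
+7 tail pad (align 8)
size 168, align 8
data bytes 156, size 168 → padding 12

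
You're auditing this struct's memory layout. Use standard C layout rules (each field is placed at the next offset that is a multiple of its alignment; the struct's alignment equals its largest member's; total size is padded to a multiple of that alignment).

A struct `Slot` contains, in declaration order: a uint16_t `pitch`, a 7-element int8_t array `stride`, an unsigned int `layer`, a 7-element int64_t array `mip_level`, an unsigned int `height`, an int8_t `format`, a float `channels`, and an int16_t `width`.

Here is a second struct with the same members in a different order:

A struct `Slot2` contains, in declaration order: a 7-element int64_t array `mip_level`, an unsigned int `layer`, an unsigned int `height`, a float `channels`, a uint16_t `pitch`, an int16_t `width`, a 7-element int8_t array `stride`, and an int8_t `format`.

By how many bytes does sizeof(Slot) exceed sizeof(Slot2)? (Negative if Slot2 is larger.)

@0: pitch [2B, align 2] → 2
@2: stride [7B, align 1] → 9
+3 pad (align 4)
@12: layer [4B, align 4] → 16
@16: mip_level [56B, align 8] → 72
@72: height [4B, align 4] → 76
@76: format [1B, align 1] → 77
+3 pad (align 4)
@80: channels [4B, align 4] → 84
@84: width [2B, align 2] → 86
+2 tail pad (align 8)
size 88, align 8
— Slot2 —
@0: mip_level [56B, align 8] → 56
@56: layer [4B, align 4] → 60
@60: height [4B, align 4] → 64
@64: channels [4B, align 4] → 68
@68: pitch [2B, align 2] → 70
@70: width [2B, align 2] → 72
@72: stride [7B, align 1] → 79
@79: format [1B, align 1] → 80
size 80, align 8
88 − 80 = 8

8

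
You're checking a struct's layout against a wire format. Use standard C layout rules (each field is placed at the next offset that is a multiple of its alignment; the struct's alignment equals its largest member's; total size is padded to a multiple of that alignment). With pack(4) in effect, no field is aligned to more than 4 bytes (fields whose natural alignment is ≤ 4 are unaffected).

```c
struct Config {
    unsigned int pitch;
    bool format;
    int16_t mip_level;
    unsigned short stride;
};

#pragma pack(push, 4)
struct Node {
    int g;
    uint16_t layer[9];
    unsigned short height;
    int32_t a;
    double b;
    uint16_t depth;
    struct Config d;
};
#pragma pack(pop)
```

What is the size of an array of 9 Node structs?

468

Config: @0: pitch [4B, align 4] → 4; @4: format [1B, align 1] → 5; +1 pad (align 2); @6: mip_level [2B, align 2] → 8; @8: stride [2B, align 2] → 10; +2 tail pad (align 4); size 12, align 4
@0: g [4B, align 4] → 4
@4: layer [18B, align 2] → 22
@22: height [2B, align 2] → 24
@24: a [4B, align 4] → 28
@28: b [8B, align 4] → 36
@36: depth [2B, align 2] → 38
+2 pad (align 4)
@40: d [12B, align 4] → 52
size 52, align 4
array of 9: 9 × 52 = 468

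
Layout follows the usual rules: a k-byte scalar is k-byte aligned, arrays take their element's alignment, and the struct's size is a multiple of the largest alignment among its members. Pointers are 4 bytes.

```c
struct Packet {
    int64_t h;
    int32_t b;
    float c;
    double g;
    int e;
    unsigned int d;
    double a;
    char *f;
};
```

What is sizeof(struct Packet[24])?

1152

h at 0 (size 8, align 8) → ends 8
b at 8 (size 4, align 4) → ends 12
c at 12 (size 4, align 4) → ends 16
g at 16 (size 8, align 8) → ends 24
e at 24 (size 4, align 4) → ends 28
d at 28 (size 4, align 4) → ends 32
a at 32 (size 8, align 8) → ends 40
f at 40 (size 4, align 4) → ends 44
tail pad 4 to reach multiple of 8
total 48 bytes, alignment 8
array of 24: 24 × 48 = 1152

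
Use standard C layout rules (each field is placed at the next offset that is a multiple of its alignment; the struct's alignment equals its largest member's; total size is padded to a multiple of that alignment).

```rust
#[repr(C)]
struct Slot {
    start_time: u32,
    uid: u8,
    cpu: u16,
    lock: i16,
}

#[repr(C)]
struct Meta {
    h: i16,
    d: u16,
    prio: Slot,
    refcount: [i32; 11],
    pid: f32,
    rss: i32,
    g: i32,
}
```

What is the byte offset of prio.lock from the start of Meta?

12

Slot: @0: start_time [4B, align 4] → 4; @4: uid [1B, align 1] → 5; +1 pad (align 2); @6: cpu [2B, align 2] → 8; @8: lock [2B, align 2] → 10; +2 tail pad (align 4); size 12, align 4
@0: h [2B, align 2] → 2
@2: d [2B, align 2] → 4
@4: prio [12B, align 4] → 16
within Slot: lock at 8
4 + 8 = 12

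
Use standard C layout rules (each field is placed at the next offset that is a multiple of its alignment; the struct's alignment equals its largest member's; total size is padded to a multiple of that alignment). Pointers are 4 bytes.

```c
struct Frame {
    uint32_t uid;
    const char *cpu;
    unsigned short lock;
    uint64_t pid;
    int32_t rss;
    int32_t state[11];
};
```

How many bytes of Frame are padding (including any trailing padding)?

6

@0: uid [4B, align 4] → 4
@4: cpu [4B, align 4] → 8
@8: lock [2B, align 2] → 10
+6 pad (align 8)
@16: pid [8B, align 8] → 24
@24: rss [4B, align 4] → 28
@28: state [44B, align 4] → 72
size 72, align 8
data bytes 66, size 72 → padding 6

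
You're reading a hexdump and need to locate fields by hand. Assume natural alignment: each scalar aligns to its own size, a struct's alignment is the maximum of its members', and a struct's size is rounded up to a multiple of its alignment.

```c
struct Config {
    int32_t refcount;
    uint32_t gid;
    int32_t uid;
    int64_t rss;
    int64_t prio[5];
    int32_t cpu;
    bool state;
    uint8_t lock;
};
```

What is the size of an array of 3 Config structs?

216

0..4  refcount  (4B, 4-aligned)
4..8  gid  (4B, 4-aligned)
8..12  uid  (4B, 4-aligned)
12..16  -- padding (4B)
16..24  rss  (8B, 8-aligned)
24..64  prio  (40B, 8-aligned)
64..68  cpu  (4B, 4-aligned)
68..69  state  (1B, 1-aligned)
69..70  lock  (1B, 1-aligned)
70..72  -- tail padding (2B)
sizeof = 72, alignof = 8
array of 3: 3 × 72 = 216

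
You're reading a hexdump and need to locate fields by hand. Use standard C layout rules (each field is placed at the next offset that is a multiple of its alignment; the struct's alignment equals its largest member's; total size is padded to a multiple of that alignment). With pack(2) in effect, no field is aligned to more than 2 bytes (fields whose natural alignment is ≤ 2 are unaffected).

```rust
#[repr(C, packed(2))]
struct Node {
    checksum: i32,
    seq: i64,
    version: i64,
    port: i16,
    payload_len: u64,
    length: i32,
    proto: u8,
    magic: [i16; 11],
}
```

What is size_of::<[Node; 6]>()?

348

checksum at 0 (size 4, align 2) → ends 4
seq at 4 (size 8, align 2) → ends 12
version at 12 (size 8, align 2) → ends 20
port at 20 (size 2, align 2) → ends 22
payload_len at 22 (size 8, align 2) → ends 30
length at 30 (size 4, align 2) → ends 34
proto at 34 (size 1, align 1) → ends 35
pad 1 to align 2 for magic
magic at 36 (size 22, align 2) → ends 58
total 58 bytes, alignment 2
array of 6: 6 × 58 = 348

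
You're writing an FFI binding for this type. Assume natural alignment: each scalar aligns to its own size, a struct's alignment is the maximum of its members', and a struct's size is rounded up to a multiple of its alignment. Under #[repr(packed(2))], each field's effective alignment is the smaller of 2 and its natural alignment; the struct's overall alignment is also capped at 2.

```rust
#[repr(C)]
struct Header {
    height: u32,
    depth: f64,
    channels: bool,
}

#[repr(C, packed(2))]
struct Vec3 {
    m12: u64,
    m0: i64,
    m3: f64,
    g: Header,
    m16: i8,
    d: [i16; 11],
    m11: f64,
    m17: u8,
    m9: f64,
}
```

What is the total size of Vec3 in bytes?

Header: height at 0 (size 4, align 4) → ends 4; pad 4 to align 8 for depth; depth at 8 (size 8, align 8) → ends 16; channels at 16 (size 1, align 1) → ends 17; tail pad 7 to reach multiple of 8; total 24 bytes, alignment 8
m12 at 0 (size 8, align 2) → ends 8
m0 at 8 (size 8, align 2) → ends 16
m3 at 16 (size 8, align 2) → ends 24
g at 24 (size 24, align 2) → ends 48
m16 at 48 (size 1, align 1) → ends 49
pad 1 to align 2 for d
d at 50 (size 22, align 2) → ends 72
m11 at 72 (size 8, align 2) → ends 80
m17 at 80 (size 1, align 1) → ends 81
pad 1 to align 2 for m9
m9 at 82 (size 8, align 2) → ends 90
total 90 bytes, alignment 2

90 bytes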